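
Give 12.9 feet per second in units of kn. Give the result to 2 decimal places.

7.64 knots

1 foot per second = 0.592484 kn.
12.9 × 0.592484 ≈ 7.64 kn.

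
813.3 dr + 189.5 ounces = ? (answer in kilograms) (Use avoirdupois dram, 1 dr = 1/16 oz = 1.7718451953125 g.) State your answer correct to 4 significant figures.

6.813 kilograms

813.3 dr = 1.44104 kg and 189.5 oz = 5.37223 kg.
1.44104 + 5.37223 ≈ 6.813 kg.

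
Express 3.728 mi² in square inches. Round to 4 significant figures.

1.497e+10 square inches

1 mi² = 4.01449e+9 square inches.
Then 3.728 × 4.01449e+9 ≈ 1.497e+10 in².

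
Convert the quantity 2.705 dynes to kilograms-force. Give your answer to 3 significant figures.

2.76 × 10^-6 kgf

1 dyne = 1.01972 × 10^-6 kilograms-force.
So 2.705 × 1.01972 × 10^-6 ≈ 2.76 × 10^-6 kgf.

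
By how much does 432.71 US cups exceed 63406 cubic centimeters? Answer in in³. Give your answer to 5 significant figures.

2378.0 cubic inches

432.71 US cup = 6247.25 in³ and 63406 cm³ = 3869.27 in³.
6247.25 − 3869.27 ≈ 2378.0 in³.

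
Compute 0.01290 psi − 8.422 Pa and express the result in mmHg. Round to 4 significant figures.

0.6040 millimeters of mercury

0.01290 psi = 0.667123 mmHg and 8.422 Pa = 0.0631702 mmHg.
0.667123 − 0.0631702 ≈ 0.6040 mmHg.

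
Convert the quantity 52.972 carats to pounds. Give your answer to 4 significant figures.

0.02336 pounds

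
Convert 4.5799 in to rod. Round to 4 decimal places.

1 in = 0.00505051 rods.
So 4.5799 × 0.00505051 ≈ 0.0231 rod.

0.0231 rods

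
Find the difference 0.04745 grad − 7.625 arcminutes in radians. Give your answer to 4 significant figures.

-0.001473 rad

0.04745 grad = 0.000745343 rad and 7.625 arcmin = 0.00221802 rad.
0.000745343 − 0.00221802 ≈ -0.001473 rad.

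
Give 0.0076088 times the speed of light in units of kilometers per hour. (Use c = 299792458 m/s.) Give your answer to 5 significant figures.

8.2118e+6 km/h

1 c = 1.07925e+9 kilometers per hour.
Then 0.0076088 × 1.07925e+9 ≈ 8.2118e+6 km/h.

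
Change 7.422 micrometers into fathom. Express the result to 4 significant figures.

1 μm = 5.46807e-7 fathom.
So 7.422 × 5.46807e-7 ≈ 4.058e-6 fathom.

4.058e-6 fathoms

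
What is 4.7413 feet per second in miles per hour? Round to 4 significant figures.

1 ft/s = 0.681818 miles per hour.
4.7413 × 0.681818 ≈ 3.233 mph.

3.233 mph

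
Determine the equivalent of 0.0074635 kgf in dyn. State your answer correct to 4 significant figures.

7319 dynes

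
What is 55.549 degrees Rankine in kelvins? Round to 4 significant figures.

30.86 kelvins

°R = K × 9/5.
Applying the formula gives 30.86 K.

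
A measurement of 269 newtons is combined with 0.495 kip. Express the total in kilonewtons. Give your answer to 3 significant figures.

2.47 kilonewtons

269 N = 0.269000 kN and 0.495 kip = 2.20187 kN.
0.269000 + 2.20187 ≈ 2.47 kN.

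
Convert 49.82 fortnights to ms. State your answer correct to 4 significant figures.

6.026e+10 ms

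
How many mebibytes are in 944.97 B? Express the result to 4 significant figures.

0.0009012 MiB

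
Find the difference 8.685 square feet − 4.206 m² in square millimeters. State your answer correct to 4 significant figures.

-3.399 × 10^6 mm²

8.685 ft² = 806863 mm² and 4.206 m² = 4.20600 × 10^6 mm².
806863 − 4.20600 × 10^6 ≈ -3.399 × 10^6 mm².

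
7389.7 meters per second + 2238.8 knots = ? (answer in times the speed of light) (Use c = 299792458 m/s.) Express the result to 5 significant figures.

2.8491e-5 c

7389.7 m/s = 2.46494e-5 c and 2238.8 kn = 3.84179e-6 c.
2.46494e-5 + 3.84179e-6 ≈ 2.8491e-5 c.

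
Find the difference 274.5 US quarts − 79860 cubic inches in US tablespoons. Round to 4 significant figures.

274.5 US qt = 17568.0 US tbsp and 79860 in³ = 88502.9 US tbsp.
17568.0 − 88502.9 ≈ -70930 US tbsp.

-70930 US tablespoons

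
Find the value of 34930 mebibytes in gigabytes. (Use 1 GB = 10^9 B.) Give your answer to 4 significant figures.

36.63 GB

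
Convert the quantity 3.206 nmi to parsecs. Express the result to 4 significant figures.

1.924e-13 pc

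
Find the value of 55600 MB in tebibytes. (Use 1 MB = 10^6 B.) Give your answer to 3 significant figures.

0.0506 tebibytes

1 megabyte = 9.09495e-7 TiB.
Thus 55600 × 9.09495e-7 ≈ 0.0506 TiB.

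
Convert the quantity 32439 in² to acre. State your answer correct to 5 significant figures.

0.0051715 acre

1 in² = 1.59423e-7 acres.
So 32439 × 1.59423e-7 ≈ 0.0051715 acre.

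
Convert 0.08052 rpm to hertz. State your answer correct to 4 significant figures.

1 rpm = 0.0166667 hertz.
Then 0.08052 × 0.0166667 ≈ 0.001342 Hz.

0.001342 Hz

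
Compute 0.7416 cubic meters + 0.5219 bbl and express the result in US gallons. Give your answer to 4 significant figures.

0.7416 m³ = 195.910 US gal and 0.5219 bbl = 21.9198 US gal.
195.910 + 21.9198 ≈ 217.8 US gal.

217.8 US gallons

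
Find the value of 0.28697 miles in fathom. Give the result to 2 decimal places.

252.53 fathom

1 mile = 880.000 fathoms.
So 0.28697 × 880.000 ≈ 252.53 fathom.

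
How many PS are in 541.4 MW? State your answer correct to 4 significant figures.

736100 PS

1 MW = 1359.62 PS.
Thus 541.4 × 1359.62 ≈ 736100 PS.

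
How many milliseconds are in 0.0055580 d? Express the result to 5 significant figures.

1 d = 8.64000e+7 milliseconds.
So 0.0055580 × 8.64000e+7 ≈ 480210 ms.

480210 ms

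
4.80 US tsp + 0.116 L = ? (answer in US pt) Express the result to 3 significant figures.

0.295 US pints

4.80 US tsp = 0.0500000 US pt and 0.116 L = 0.245152 US pt.
0.0500000 + 0.245152 ≈ 0.295 US pt.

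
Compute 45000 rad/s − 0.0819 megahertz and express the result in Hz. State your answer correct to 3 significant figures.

-74700 Hz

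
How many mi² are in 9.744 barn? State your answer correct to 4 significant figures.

3.762 × 10^-34 mi²

1 barn = 3.86102 × 10^-35 mi².
Thus 9.744 × 3.86102 × 10^-35 ≈ 3.762 × 10^-34 mi².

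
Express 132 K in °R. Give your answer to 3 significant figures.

°R = K × 9/5.
Applying the formula gives 238 °R.

238 degrees Rankine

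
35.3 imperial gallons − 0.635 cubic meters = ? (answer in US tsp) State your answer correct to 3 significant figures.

35.3 imp gal = 32558.2 US tsp and 0.635 m³ = 128831 US tsp.
32558.2 − 128831 ≈ -96300 US tsp.

-96300 US teaspoons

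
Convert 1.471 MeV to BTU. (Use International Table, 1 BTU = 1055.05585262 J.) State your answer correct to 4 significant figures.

1 MeV = 1.51857 × 10^-16 British thermal units.
So 1.471 × 1.51857 × 10^-16 ≈ 2.234 × 10^-16 BTU.

2.234 × 10^-16 BTU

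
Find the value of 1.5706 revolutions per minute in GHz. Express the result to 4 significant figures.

1 rpm = 1.66667e-11 GHz.
So 1.5706 × 1.66667e-11 ≈ 2.618e-11 GHz.

2.618e-11 GHz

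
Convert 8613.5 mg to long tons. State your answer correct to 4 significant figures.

8.477 × 10^-6 long tons

1 milligram = 9.84207 × 10^-10 long ton.
8613.5 × 9.84207 × 10^-10 ≈ 8.477 × 10^-6 long ton.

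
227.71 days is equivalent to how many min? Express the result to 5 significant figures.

1 d = 1440.00 minutes.
227.71 × 1440.00 ≈ 327900 min.

327900 min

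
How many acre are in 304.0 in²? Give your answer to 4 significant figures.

1 in² = 1.59423 × 10^-7 acre.
Thus 304.0 × 1.59423 × 10^-7 ≈ 4.846 × 10^-5 acre.

4.846 × 10^-5 acre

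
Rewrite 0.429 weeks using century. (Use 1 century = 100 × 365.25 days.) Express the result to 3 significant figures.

8.22e-5 centuries

1 week = 0.000191650 century.
So 0.429 × 0.000191650 ≈ 8.22e-5 century.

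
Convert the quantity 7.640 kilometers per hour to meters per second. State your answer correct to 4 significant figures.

2.122 meters per second

1 kilometer per hour = 0.277778 meters per second.
Then 7.640 × 0.277778 ≈ 2.122 m/s.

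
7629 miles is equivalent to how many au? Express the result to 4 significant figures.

1 mile = 1.07578 × 10^-8 au.
So 7629 × 1.07578 × 10^-8 ≈ 8.207 × 10^-5 au.

8.207 × 10^-5 au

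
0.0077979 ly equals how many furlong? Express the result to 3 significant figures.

3.67e+11 furlong

1 ly = 4.70290e+13 furlong.
So 0.0077979 × 4.70290e+13 ≈ 3.67e+11 furlong.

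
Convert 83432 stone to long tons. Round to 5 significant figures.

521.45 long ton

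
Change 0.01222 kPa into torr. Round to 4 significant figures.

0.09166 torr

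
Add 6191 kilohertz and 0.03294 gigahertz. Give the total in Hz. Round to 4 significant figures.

6191 kHz = 6.19100e+6 Hz and 0.03294 GHz = 3.29400e+7 Hz.
6.19100e+6 + 3.29400e+7 ≈ 3.913e+7 Hz.

3.913e+7 Hz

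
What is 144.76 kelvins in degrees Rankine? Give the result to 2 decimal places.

260.57 °R

°R = K × 9/5.
Applying the formula gives 260.57 °R.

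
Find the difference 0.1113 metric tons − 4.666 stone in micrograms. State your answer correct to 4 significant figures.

8.167e+10 μg

0.1113 t = 1.11300e+11 μg and 4.666 st = 2.96305e+10 μg.
1.11300e+11 − 2.96305e+10 ≈ 8.167e+10 μg.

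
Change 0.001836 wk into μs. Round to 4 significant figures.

1 week = 6.04800e+11 microseconds.
Thus 0.001836 × 6.04800e+11 ≈ 1.110e+9 μs.

1.110e+9 μs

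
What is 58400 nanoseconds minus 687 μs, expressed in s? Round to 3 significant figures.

58400 ns = 5.84000e-5 s and 687 μs = 0.000687000 s.
5.84000e-5 − 0.000687000 ≈ -0.000629 s.

-0.000629 s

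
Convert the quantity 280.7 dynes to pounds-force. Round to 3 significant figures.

0.000631 lbf

1 dyn = 2.24809e-6 lbf.
Thus 280.7 × 2.24809e-6 ≈ 0.000631 lbf.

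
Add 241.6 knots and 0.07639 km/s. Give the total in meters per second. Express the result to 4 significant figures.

241.6 kn = 124.290 m/s and 0.07639 km/s = 76.3900 m/s.
124.290 + 76.3900 ≈ 200.7 m/s.

200.7 m/s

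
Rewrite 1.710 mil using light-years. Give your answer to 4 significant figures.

1 mil = 2.68478 × 10^-21 ly.
Thus 1.710 × 2.68478 × 10^-21 ≈ 4.591 × 10^-21 ly.

4.591 × 10^-21 light-years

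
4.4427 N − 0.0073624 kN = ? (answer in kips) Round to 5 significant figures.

-0.00065637 kips

4.4427 N = 0.000998759 kip and 0.0073624 kN = 0.00165513 kip.
0.000998759 − 0.00165513 ≈ -0.00065637 kip.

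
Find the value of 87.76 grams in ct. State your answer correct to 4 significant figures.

1 gram = 5.00000 carats.
So 87.76 × 5.00000 ≈ 438.8 ct.

438.8 ct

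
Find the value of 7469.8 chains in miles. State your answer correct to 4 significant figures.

1 chain = 0.0125000 mi.
Thus 7469.8 × 0.0125000 ≈ 93.37 mi.

93.37 mi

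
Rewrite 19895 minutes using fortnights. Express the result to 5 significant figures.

1 min = 4.96032 × 10^-5 fortnights.
Thus 19895 × 4.96032 × 10^-5 ≈ 0.98686 fortnight.

0.98686 fortnights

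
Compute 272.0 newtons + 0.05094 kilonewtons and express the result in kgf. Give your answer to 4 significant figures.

32.93 kilograms-force

272.0 N = 27.7363 kgf and 0.05094 kN = 5.19443 kgf.
27.7363 + 5.19443 ≈ 32.93 kgf.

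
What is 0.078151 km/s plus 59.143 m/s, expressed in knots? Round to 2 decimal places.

0.078151 km/s = 151.913 kn and 59.143 m/s = 114.965 kn.
151.913 + 114.965 ≈ 266.88 kn.

266.88 kn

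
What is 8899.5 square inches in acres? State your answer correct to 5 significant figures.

1 square inch = 1.59423e-7 acres.
8899.5 × 1.59423e-7 ≈ 0.0014188 acre.

0.0014188 acre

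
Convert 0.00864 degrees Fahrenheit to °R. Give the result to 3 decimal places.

°R = °F + 459.67.
Applying the formula gives 459.679 °R.

459.679 degrees Rankine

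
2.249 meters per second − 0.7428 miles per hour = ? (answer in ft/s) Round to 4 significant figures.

2.249 m/s = 7.37861 ft/s and 0.7428 mph = 1.08944 ft/s.
7.37861 − 1.08944 ≈ 6.289 ft/s.

6.289 feet per second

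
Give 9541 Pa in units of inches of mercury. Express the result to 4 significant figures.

1 Pa = 0.000295300 inHg.
9541 × 0.000295300 ≈ 2.817 inHg.

2.817 inHg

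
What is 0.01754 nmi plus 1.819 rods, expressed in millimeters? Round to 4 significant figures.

41630 mm

0.01754 nmi = 32484.1 mm and 1.819 rod = 9148.11 mm.
32484.1 + 9148.11 ≈ 41630 mm.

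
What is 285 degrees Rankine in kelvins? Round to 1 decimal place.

158.3 kelvins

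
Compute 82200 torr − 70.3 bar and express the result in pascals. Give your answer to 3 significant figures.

3.93e+6 Pa

82200 torr = 1.09591e+7 Pa and 70.3 bar = 7.03000e+6 Pa.
1.09591e+7 − 7.03000e+6 ≈ 3.93e+6 Pa.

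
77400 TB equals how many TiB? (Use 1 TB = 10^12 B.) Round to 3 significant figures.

1 terabyte = 0.909495 tebibytes.
Then 77400 × 0.909495 ≈ 70400 TiB.

70400 tebibytes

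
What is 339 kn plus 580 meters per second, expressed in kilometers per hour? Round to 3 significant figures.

339 kn = 627.828 km/h and 580 m/s = 2088.00 km/h.
627.828 + 2088.00 ≈ 2720 km/h.

2720 km/h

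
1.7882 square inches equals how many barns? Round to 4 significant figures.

1 in² = 6.45160 × 10^24 barns.
Thus 1.7882 × 6.45160 × 10^24 ≈ 1.154 × 10^25 barn.

1.154 × 10^25 barn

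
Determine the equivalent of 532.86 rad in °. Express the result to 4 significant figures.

1 radian = 57.2958 °.
532.86 × 57.2958 ≈ 30530 °.

30530 °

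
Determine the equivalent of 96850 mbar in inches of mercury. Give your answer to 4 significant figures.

1 mbar = 0.0295300 inHg.
Thus 96850 × 0.0295300 ≈ 2860 inHg.

2860 inHg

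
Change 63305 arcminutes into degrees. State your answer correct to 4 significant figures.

1 arcmin = 0.0166667 degrees.
Then 63305 × 0.0166667 ≈ 1055 °.

1055 °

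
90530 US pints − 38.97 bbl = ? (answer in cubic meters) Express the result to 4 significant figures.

36.64 m³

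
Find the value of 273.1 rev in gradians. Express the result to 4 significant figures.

109200 gradians

1 rev = 400.000 grad.
So 273.1 × 400.000 ≈ 109200 grad.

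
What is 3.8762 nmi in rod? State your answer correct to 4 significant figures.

1427 rods

1 nmi = 368.249 rods.
So 3.8762 × 368.249 ≈ 1427 rod.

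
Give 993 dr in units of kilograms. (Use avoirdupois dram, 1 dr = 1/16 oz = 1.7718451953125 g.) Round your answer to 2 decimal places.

1.76 kilograms

1 dr = 0.00177185 kilograms.
So 993 × 0.00177185 ≈ 1.76 kg.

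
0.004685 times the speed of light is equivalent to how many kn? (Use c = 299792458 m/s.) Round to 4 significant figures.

2.730 × 10^6 knots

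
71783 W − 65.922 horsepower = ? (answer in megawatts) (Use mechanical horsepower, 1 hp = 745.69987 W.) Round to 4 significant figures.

0.02262 MW

71783 W = 0.07178300 MW and 65.922 hp = 0.04915803 MW.
0.07178300 − 0.04915803 ≈ 0.02262 MW.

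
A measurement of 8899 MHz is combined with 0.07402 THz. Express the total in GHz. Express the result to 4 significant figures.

8899 MHz = 8.89900 GHz and 0.07402 THz = 74.0200 GHz.
8.89900 + 74.0200 ≈ 82.92 GHz.

82.92 gigahertz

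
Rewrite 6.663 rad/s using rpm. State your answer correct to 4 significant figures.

63.63 rpm

1 rad/s = 9.54930 rpm.
Thus 6.663 × 9.54930 ≈ 63.63 rpm.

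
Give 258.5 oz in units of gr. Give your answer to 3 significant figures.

113000 gr

1 oz = 437.500 grains.
Then 258.5 × 437.500 ≈ 113000 gr.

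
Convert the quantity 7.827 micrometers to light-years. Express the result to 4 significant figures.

8.273 × 10^-22 light-years

1 μm = 1.05700 × 10^-22 ly.
Then 7.827 × 1.05700 × 10^-22 ≈ 8.273 × 10^-22 ly.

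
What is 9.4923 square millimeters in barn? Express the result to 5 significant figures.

9.4923 × 10^22 barns

1 square millimeter = 1.00000 × 10^22 barn.
Thus 9.4923 × 1.00000 × 10^22 ≈ 9.4923 × 10^22 barn.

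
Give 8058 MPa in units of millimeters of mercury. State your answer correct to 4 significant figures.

6.044 × 10^7 mmHg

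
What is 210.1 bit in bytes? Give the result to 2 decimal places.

1 bit = 0.125000 bytes.
210.1 × 0.125000 ≈ 26.26 B.

26.26 bytes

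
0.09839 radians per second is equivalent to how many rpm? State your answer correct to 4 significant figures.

0.9396 rpm

1 rad/s = 9.54930 revolutions per minute.
0.09839 × 9.54930 ≈ 0.9396 rpm.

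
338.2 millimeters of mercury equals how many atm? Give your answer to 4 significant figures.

0.4450 atm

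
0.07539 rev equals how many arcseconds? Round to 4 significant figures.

97710 arcsec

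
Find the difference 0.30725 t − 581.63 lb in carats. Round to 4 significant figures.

0.30725 t = 1.53625 × 10^6 ct and 581.63 lb = 1.31911 × 10^6 ct.
1.53625 × 10^6 − 1.31911 × 10^6 ≈ 217100 ct.

217100 ct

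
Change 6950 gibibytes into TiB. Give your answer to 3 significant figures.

1 gibibyte = 0.0009765625 TiB.
Then 6950 × 0.0009765625 ≈ 6.79 TiB.

6.79 TiB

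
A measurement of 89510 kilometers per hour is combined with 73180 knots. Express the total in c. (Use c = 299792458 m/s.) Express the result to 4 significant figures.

0.0002085 times the speed of light

89510 km/h = 8.29370e-5 c and 73180 kn = 0.000125577 c.
8.29370e-5 + 0.000125577 ≈ 0.0002085 c.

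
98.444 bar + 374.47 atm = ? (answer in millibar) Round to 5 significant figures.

477880 mbar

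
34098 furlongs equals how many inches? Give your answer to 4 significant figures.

2.701 × 10^8 inches

1 furlong = 7920.00 inches.
34098 × 7920.00 ≈ 2.701 × 10^8 in.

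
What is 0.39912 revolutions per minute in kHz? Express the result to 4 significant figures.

6.652e-6 kilohertz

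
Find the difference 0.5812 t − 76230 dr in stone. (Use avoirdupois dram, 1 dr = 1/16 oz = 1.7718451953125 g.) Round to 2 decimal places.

70.25 st

0.5812 t = 91.5233 st and 76230 dr = 21.2695 st.
91.5233 − 21.2695 ≈ 70.25 st.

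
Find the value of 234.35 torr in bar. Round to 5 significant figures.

1 torr = 0.00133322 bar.
So 234.35 × 0.00133322 ≈ 0.31244 bar.

0.31244 bar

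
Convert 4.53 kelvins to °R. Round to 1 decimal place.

8.2 °R

°R = K × 9/5.
Applying the formula gives 8.2 °R.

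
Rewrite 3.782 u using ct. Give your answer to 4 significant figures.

3.140 × 10^-23 ct

1 u = 8.30270 × 10^-24 carats.
So 3.782 × 8.30270 × 10^-24 ≈ 3.140 × 10^-23 ct.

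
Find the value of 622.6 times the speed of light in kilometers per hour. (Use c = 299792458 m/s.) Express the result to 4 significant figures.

6.719e+11 kilometers per hour

1 speed of light = 1.07925e+9 km/h.
622.6 × 1.07925e+9 ≈ 6.719e+11 km/h.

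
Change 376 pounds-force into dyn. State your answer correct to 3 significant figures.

1.67 × 10^8 dynes

1 pound-force = 444822 dynes.
So 376 × 444822 ≈ 1.67 × 10^8 dyn.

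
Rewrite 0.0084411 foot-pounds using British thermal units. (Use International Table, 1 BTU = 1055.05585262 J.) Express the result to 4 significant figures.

1.085 × 10^-5 BTU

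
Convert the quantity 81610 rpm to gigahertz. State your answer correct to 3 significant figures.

1 rpm = 1.66667 × 10^-11 GHz.
81610 × 1.66667 × 10^-11 ≈ 1.36 × 10^-6 GHz.

1.36 × 10^-6 GHz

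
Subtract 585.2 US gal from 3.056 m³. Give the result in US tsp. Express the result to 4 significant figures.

170600 US tsp

3.056 m³ = 620014 US tsp and 585.2 US gal = 449434 US tsp.
620014 − 449434 ≈ 170600 US tsp.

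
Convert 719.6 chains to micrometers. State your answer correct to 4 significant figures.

1.448 × 10^10 μm

1 chain = 2.01168 × 10^7 micrometers.
Thus 719.6 × 2.01168 × 10^7 ≈ 1.448 × 10^10 μm.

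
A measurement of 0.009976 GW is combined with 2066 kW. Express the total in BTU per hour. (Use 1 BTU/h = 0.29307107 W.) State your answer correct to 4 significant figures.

4.109e+7 BTU/h

0.009976 GW = 3.40395e+7 BTU/h and 2066 kW = 7.04948e+6 BTU/h.
3.40395e+7 + 7.04948e+6 ≈ 4.109e+7 BTU/h.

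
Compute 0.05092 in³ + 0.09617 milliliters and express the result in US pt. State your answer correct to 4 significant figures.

0.001967 US pt

0.05092 in³ = 0.00176346 US pt and 0.09617 mL = 0.000203243 US pt.
0.00176346 + 0.000203243 ≈ 0.001967 US pt.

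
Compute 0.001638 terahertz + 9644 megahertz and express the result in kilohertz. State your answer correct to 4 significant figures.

1.128 × 10^7 kilohertz

0.001638 THz = 1.63800 × 10^6 kHz and 9644 MHz = 9.64400 × 10^6 kHz.
1.63800 × 10^6 + 9.64400 × 10^6 ≈ 1.128 × 10^7 kHz.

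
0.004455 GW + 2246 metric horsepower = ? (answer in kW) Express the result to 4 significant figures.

6107 kilowatts

0.004455 GW = 4455.00 kW and 2246 PS = 1651.93 kW.
4455.00 + 1651.93 ≈ 6107 kW.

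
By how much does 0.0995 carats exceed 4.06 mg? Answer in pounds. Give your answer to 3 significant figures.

0.0995 ct = 4.38720 × 10^-5 lb and 4.06 mg = 8.95077 × 10^-6 lb.
4.38720 × 10^-5 − 8.95077 × 10^-6 ≈ 3.49 × 10^-5 lb.

3.49 × 10^-5 lb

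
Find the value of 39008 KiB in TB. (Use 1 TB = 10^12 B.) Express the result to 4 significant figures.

3.994 × 10^-5 terabytes

1 kibibyte = 1.02400 × 10^-9 terabytes.
Thus 39008 × 1.02400 × 10^-9 ≈ 3.994 × 10^-5 TB.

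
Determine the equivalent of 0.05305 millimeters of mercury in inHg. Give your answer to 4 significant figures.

1 mmHg = 0.0393701 inHg.
0.05305 × 0.0393701 ≈ 0.002089 inHg.

0.002089 inHg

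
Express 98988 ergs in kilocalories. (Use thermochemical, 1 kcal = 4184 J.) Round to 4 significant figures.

2.366e-6 kcal

1 erg = 2.39006e-11 kcal.
Thus 98988 × 2.39006e-11 ≈ 2.366e-6 kcal.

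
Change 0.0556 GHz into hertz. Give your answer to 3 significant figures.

5.56 × 10^7 hertz

1 gigahertz = 1.00000 × 10^9 Hz.
So 0.0556 × 1.00000 × 10^9 ≈ 5.56 × 10^7 Hz.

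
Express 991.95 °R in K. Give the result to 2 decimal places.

°R = K × 9/5.
Applying the formula gives 551.08 K.

551.08 K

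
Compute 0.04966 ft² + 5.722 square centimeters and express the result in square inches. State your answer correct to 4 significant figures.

8.038 square inches

0.04966 ft² = 7.15104 in² and 5.722 cm² = 0.886912 in².
7.15104 + 0.886912 ≈ 8.038 in².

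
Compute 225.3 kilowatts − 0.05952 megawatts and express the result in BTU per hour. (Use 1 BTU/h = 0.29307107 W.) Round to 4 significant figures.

565700 BTU per hour

225.3 kW = 768756 BTU/h and 0.05952 MW = 203091 BTU/h.
768756 − 203091 ≈ 565700 BTU/h.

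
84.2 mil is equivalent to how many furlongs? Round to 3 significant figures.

1.06e-5 furlong

1 mil = 1.26263e-7 furlong.
Thus 84.2 × 1.26263e-7 ≈ 1.06e-5 furlong.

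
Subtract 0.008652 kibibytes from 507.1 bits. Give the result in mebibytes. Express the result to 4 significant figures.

507.1 bit = 6.04510 × 10^-5 MiB and 0.008652 KiB = 8.44922 × 10^-6 MiB.
6.04510 × 10^-5 − 8.44922 × 10^-6 ≈ 5.200 × 10^-5 MiB.

5.200 × 10^-5 MiB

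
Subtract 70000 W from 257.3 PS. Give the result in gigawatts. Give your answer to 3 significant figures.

0.000119 GW

257.3 PS = 0.000189244 GW and 70000 W = 7.00000 × 10^-5 GW.
0.000189244 − 7.00000 × 10^-5 ≈ 0.000119 GW.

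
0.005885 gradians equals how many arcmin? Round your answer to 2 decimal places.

0.32 arcminutes

1 grad = 54.0000 arcminutes.
Then 0.005885 × 54.0000 ≈ 0.32 arcmin.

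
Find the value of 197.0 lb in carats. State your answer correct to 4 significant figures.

446800 carats

1 pound = 2267.96 carats.
So 197.0 × 2267.96 ≈ 446800 ct.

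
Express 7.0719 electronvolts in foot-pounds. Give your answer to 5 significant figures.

8.3569e-19 ft·lbf

1 eV = 1.18170e-19 foot-pounds.
Then 7.0719 × 1.18170e-19 ≈ 8.3569e-19 ft·lbf.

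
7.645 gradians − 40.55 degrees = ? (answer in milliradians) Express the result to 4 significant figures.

-587.6 milliradians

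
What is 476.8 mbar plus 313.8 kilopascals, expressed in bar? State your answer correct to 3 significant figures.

476.8 mbar = 0.476800 bar and 313.8 kPa = 3.13800 bar.
0.476800 + 3.13800 ≈ 3.61 bar.

3.61 bar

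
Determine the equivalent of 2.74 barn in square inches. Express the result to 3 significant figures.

1 barn = 1.55000e-25 square inches.
Then 2.74 × 1.55000e-25 ≈ 4.25e-25 in².

4.25e-25 in²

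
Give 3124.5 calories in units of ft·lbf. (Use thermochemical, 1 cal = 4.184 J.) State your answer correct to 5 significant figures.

9642.1 foot-pounds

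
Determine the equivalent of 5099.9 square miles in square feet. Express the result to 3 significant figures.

1 mi² = 2.78784e+7 ft².
Thus 5099.9 × 2.78784e+7 ≈ 1.42e+11 ft².

1.42e+11 ft²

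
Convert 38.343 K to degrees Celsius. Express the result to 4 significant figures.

-234.8 °C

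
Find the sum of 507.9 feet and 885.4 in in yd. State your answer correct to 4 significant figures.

193.9 yd

507.9 ft = 169.300 yd and 885.4 in = 24.5944 yd.
169.300 + 24.5944 ≈ 193.9 yd.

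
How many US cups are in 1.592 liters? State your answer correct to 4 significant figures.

6.729 US cup

1 liter = 4.22675 US cups.
Then 1.592 × 4.22675 ≈ 6.729 US cup.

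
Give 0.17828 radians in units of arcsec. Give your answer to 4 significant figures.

36770 arcsec

1 rad = 206265 arcsec.
Thus 0.17828 × 206265 ≈ 36770 arcsec.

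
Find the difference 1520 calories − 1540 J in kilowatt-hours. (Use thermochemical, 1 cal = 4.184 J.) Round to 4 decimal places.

0.0013 kWh

1520 cal = 0.00176658 kWh and 1540 J = 0.000427778 kWh.
0.00176658 − 0.000427778 ≈ 0.0013 kWh.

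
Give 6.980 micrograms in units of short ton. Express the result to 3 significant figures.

7.69 × 10^-12 short ton

1 μg = 1.10231 × 10^-12 short tons.
Thus 6.980 × 1.10231 × 10^-12 ≈ 7.69 × 10^-12 short ton.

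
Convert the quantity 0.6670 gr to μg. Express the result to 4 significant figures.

1 gr = 64798.9 μg.
Thus 0.6670 × 64798.9 ≈ 43220 μg.

43220 μg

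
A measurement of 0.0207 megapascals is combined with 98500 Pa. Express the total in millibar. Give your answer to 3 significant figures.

0.0207 MPa = 207.000 mbar and 98500 Pa = 985.000 mbar.
207.000 + 985.000 ≈ 1190 mbar.

1190 mbar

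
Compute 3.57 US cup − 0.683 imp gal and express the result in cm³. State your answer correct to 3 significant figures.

-2260 cm³

3.57 US cup = 844.620 cm³ and 0.683 imp gal = 3104.98 cm³.
844.620 − 3104.98 ≈ -2260 cm³.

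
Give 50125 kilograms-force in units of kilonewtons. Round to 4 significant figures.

491.6 kilonewtons

1 kgf = 0.00980665 kilonewtons.
Thus 50125 × 0.00980665 ≈ 491.6 kN.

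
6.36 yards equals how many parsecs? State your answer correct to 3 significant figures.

1.88 × 10^-16 parsecs

1 yd = 2.96337 × 10^-17 parsecs.
6.36 × 2.96337 × 10^-17 ≈ 1.88 × 10^-16 pc.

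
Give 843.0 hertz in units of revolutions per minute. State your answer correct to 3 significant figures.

50600 rpm

1 hertz = 60.0000 revolutions per minute.
So 843.0 × 60.0000 ≈ 50600 rpm.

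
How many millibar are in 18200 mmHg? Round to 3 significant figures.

24300 mbar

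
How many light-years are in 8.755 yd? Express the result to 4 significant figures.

8.462e-16 light-years

1 yard = 9.66522e-17 ly.
So 8.755 × 9.66522e-17 ≈ 8.462e-16 ly.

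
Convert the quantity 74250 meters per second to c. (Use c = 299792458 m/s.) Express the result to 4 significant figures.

0.0002477 c

1 meter per second = 3.33564e-9 c.
So 74250 × 3.33564e-9 ≈ 0.0002477 c.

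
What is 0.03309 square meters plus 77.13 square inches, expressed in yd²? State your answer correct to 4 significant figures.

0.03309 m² = 0.0395753 yd² and 77.13 in² = 0.0595139 yd².
0.0395753 + 0.0595139 ≈ 0.09909 yd².

0.09909 yd²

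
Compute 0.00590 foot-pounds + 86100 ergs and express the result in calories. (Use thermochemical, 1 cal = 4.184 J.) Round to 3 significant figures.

0.00397 calories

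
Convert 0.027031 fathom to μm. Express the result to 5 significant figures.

49434 μm

1 fathom = 1.82880e+6 micrometers.
Thus 0.027031 × 1.82880e+6 ≈ 49434 μm.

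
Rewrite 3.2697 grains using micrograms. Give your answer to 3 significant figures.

212000 micrograms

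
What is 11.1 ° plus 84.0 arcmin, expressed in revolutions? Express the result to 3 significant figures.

11.1 ° = 0.0308333 rev and 84.0 arcmin = 0.00388889 rev.
0.0308333 + 0.00388889 ≈ 0.0347 rev.

0.0347 rev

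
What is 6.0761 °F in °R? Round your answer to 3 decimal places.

465.746 °R

°R = °F + 459.67.
Applying the formula gives 465.746 °R.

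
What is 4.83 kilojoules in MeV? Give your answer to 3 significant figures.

3.01 × 10^16 megaelectronvolts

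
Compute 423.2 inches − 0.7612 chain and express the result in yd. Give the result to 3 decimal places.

-4.991 yd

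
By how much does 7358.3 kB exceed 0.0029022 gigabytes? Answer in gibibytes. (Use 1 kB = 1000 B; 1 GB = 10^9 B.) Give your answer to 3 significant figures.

7358.3 kB = 0.00685295 GiB and 0.0029022 GB = 0.00270288 GiB.
0.00685295 − 0.00270288 ≈ 0.00415 GiB.

0.00415 gibibytes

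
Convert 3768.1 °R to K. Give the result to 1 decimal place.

°R = K × 9/5.
Applying the formula gives 2093.4 K.

2093.4 K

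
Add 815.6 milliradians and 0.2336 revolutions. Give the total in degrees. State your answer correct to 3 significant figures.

131 degrees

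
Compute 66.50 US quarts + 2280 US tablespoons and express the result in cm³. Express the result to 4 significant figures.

96650 cm³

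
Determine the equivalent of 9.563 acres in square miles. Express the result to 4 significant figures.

0.01494 square miles

1 acre = 0.00156250 mi².
Then 9.563 × 0.00156250 ≈ 0.01494 mi².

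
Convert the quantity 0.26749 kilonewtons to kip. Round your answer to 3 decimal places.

0.060 kips

1 kilonewton = 0.224809 kip.
So 0.26749 × 0.224809 ≈ 0.060 kip.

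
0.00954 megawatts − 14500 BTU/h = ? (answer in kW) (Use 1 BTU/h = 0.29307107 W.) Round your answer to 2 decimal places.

5.29 kilowatts

0.00954 MW = 9.54000 kW and 14500 BTU/h = 4.24953 kW.
9.54000 − 4.24953 ≈ 5.29 kW.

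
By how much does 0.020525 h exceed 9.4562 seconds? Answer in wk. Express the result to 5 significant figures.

0.020525 h = 0.000122173 wk and 9.4562 s = 1.56353e-5 wk.
0.000122173 − 1.56353e-5 ≈ 0.00010654 wk.

0.00010654 wk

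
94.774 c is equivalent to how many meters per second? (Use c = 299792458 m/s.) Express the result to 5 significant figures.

2.8413e+10 meters per second

1 c = 2.997925e+8 meters per second.
So 94.774 × 2.997925e+8 ≈ 2.8413e+10 m/s.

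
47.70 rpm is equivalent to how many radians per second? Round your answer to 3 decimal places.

4.995 radians per second

1 rpm = 0.104720 radians per second.
So 47.70 × 0.104720 ≈ 4.995 rad/s.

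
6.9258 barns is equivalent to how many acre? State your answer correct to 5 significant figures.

1.7114 × 10^-31 acre

1 barn = 2.47105 × 10^-32 acres.
So 6.9258 × 2.47105 × 10^-32 ≈ 1.7114 × 10^-31 acre.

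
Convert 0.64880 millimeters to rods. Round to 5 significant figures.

0.00012901 rod

1 millimeter = 0.000198839 rod.
So 0.64880 × 0.000198839 ≈ 0.00012901 rod.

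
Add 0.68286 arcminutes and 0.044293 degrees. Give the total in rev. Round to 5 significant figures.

0.00015465 rev

0.68286 arcmin = 3.16139e-5 rev and 0.044293 ° = 0.000123036 rev.
3.16139e-5 + 0.000123036 ≈ 0.00015465 rev.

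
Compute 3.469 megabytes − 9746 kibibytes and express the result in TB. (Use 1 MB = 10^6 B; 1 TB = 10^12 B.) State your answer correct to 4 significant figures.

-6.511 × 10^-6 TB

3.469 MB = 3.46900 × 10^-6 TB and 9746 KiB = 9.97990 × 10^-6 TB.
3.46900 × 10^-6 − 9.97990 × 10^-6 ≈ -6.511 × 10^-6 TB.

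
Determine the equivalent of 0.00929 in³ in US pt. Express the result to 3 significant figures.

1 in³ = 0.0346320 US pints.
Thus 0.00929 × 0.0346320 ≈ 0.000322 US pt.

0.000322 US pt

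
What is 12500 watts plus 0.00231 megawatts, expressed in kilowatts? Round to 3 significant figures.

12500 W = 12.5000 kW and 0.00231 MW = 2.31000 kW.
12.5000 + 2.31000 ≈ 14.8 kW.

14.8 kilowatts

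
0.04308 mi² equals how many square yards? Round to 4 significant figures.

133400 yd²

1 square mile = 3.09760e+6 yd².
Thus 0.04308 × 3.09760e+6 ≈ 133400 yd².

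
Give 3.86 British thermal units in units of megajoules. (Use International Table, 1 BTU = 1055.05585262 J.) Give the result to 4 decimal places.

0.0041 MJ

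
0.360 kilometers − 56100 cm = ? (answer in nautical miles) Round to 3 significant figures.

0.360 km = 0.194384 nmi and 56100 cm = 0.302916 nmi.
0.194384 − 0.302916 ≈ -0.109 nmi.

-0.109 nautical miles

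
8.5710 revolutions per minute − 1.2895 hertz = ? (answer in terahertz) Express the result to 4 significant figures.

8.5710 rpm = 1.42850e-13 THz and 1.2895 Hz = 1.28950e-12 THz.
1.42850e-13 − 1.28950e-12 ≈ -1.147e-12 THz.

-1.147e-12 THz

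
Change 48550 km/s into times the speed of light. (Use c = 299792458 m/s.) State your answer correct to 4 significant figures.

1 kilometer per second = 3.33564e-6 c.
So 48550 × 3.33564e-6 ≈ 0.1619 c.

0.1619 times the speed of light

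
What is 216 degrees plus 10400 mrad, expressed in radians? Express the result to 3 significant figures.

216 ° = 3.76991 rad and 10400 mrad = 10.4000 rad.
3.76991 + 10.4000 ≈ 14.2 rad.

14.2 rad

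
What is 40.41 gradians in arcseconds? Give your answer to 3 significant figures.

1 gradian = 3240.00 arcsec.
Then 40.41 × 3240.00 ≈ 131000 arcsec.

131000 arcseconds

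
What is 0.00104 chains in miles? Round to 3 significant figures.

1.30e-5 mi

1 chain = 0.0125000 mi.
0.00104 × 0.0125000 ≈ 1.30e-5 mi.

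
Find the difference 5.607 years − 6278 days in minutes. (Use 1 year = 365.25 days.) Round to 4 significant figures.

-6.091e+6 minutes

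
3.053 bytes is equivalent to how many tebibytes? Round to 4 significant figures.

2.777e-12 tebibytes

1 byte = 9.09495e-13 TiB.
So 3.053 × 9.09495e-13 ≈ 2.777e-12 TiB.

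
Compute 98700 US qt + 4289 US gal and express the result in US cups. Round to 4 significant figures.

463400 US cup

98700 US qt = 394800 US cup and 4289 US gal = 68624.0 US cup.
394800 + 68624.0 ≈ 463400 US cup.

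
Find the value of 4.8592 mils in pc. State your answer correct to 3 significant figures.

4.00e-21 pc

1 mil = 8.23158e-22 parsecs.
4.8592 × 8.23158e-22 ≈ 4.00e-21 pc.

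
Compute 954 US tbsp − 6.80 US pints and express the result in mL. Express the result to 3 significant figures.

10900 mL

954 US tbsp = 14106.6 mL and 6.80 US pt = 3217.60 mL.
14106.6 − 3217.60 ≈ 10900 mL.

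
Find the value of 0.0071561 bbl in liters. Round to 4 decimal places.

1.1377 L

1 oil barrel = 158.987 L.
So 0.0071561 × 158.987 ≈ 1.1377 L.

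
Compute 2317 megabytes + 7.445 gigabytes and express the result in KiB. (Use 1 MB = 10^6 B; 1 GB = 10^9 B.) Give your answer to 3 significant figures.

9.53 × 10^6 kibibytes

2317 MB = 2.26270 × 10^6 KiB and 7.445 GB = 7.27051 × 10^6 KiB.
2.26270 × 10^6 + 7.27051 × 10^6 ≈ 9.53 × 10^6 KiB.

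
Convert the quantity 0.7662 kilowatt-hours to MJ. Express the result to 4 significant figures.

1 kWh = 3.60000 megajoules.
Then 0.7662 × 3.60000 ≈ 2.758 MJ.

2.758 MJ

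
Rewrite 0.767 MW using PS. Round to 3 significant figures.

1 MW = 1359.62 PS.
So 0.767 × 1359.62 ≈ 1040 PS.

1040 metric horsepower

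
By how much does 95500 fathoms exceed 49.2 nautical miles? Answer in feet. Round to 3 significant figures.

95500 fathom = 573000 ft and 49.2 nmi = 298945 ft.
573000 − 298945 ≈ 274000 ft.

274000 ft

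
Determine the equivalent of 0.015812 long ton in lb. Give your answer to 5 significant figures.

35.419 lb

1 long ton = 2240.00 pounds.
So 0.015812 × 2240.00 ≈ 35.419 lb.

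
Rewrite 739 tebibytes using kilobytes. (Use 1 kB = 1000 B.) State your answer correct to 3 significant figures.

8.13 × 10^11 kB

1 tebibyte = 1.09951 × 10^9 kB.
Thus 739 × 1.09951 × 10^9 ≈ 8.13 × 10^11 kB.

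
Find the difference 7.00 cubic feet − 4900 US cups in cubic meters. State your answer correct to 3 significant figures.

-0.961 cubic meters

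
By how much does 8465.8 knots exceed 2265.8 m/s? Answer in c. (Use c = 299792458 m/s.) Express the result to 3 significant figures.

6.97 × 10^-6 c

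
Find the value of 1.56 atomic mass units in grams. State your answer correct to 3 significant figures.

1 u = 1.66054 × 10^-24 g.
Then 1.56 × 1.66054 × 10^-24 ≈ 2.59 × 10^-24 g.

2.59 × 10^-24 grams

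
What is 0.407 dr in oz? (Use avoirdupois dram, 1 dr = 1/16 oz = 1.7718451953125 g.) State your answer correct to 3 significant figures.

0.0254 oz

1 dr = 0.0625000 oz.
So 0.407 × 0.0625000 ≈ 0.0254 oz.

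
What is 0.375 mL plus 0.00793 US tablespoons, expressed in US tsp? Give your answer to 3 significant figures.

0.375 mL = 0.0760816 US tsp and 0.00793 US tbsp = 0.0237900 US tsp.
0.0760816 + 0.0237900 ≈ 0.0999 US tsp.

0.0999 US tsp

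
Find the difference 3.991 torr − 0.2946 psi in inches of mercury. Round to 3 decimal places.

-0.443 inches of mercury

3.991 torr = 0.157126 inHg and 0.2946 psi = 0.599812 inHg.
0.157126 − 0.599812 ≈ -0.443 inHg.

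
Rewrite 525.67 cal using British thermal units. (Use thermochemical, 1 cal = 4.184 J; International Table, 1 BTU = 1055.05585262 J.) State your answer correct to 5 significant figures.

2.0846 BTU

1 calorie = 0.00396567 British thermal units.
Then 525.67 × 0.00396567 ≈ 2.0846 BTU.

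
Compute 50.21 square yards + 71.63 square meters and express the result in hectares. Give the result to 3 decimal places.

50.21 yd² = 0.00419820 ha and 71.63 m² = 0.00716300 ha.
0.00419820 + 0.00716300 ≈ 0.011 ha.

0.011 ha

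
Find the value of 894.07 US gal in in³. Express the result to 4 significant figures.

1 US gal = 231.000 in³.
894.07 × 231.000 ≈ 206500 in³.

206500 in³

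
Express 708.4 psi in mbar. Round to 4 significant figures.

48840 mbar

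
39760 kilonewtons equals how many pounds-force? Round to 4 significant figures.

1 kilonewton = 224.809 lbf.
So 39760 × 224.809 ≈ 8.938 × 10^6 lbf.

8.938 × 10^6 lbf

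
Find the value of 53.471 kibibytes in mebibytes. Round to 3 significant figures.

0.0522 MiB

1 kibibyte = 0.0009765625 MiB.
53.471 × 0.0009765625 ≈ 0.0522 MiB.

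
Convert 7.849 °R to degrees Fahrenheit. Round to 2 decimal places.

°R = °F + 459.67.
Applying the formula gives -451.82 °F.

-451.82 °F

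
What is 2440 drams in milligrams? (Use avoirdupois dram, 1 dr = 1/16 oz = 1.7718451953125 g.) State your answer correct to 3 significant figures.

4.32 × 10^6 mg

1 dram = 1771.85 mg.
Then 2440 × 1771.85 ≈ 4.32 × 10^6 mg.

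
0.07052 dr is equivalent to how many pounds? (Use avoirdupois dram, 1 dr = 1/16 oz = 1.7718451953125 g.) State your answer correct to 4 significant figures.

0.0002755 lb

1 dram = 0.00390625 lb.
Then 0.07052 × 0.00390625 ≈ 0.0002755 lb.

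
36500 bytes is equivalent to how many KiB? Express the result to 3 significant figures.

35.6 KiB

1 B = 0.0009765625 kibibytes.
Thus 36500 × 0.0009765625 ≈ 35.6 KiB.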